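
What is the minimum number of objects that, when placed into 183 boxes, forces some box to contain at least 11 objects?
n = (11 − 1)·183 + 1 = 1831

By the generalised pigeonhole principle, to guarantee some box contains ≥ r objects we need more than (r − 1) · k objects total. Threshold: n = (r − 1) · k + 1. With r = 11 and k = 183: n = 10 · 183 + 1 = 1830 + 1 = 1831. For n = 1830 = 10 · 183, we can put exactly 10 objects in every box, avoiding 11 in any single one — so 1831 is tight.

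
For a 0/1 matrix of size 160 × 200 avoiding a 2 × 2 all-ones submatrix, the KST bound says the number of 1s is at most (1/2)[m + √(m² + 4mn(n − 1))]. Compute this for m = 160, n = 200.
z(160, 200; 2, 2) ≤ (1/2)[160 + √(160² + 4·160·200·199)] = (1/2)[160 + √25497600] = 2604.7574

Kővári–Sós–Turán: let r_1, ..., r_160 be the row sums and z = Σ r_i the total number of 1s. Each pair of columns can share at most one row with both entries 1 (else a 2×2 all-ones block appears), so Σ_i C(r_i, 2) ≤ C(200, 2) = 19900. By convexity Σ_i C(r_i, 2) ≥ 160·C(z/160, 2) = z(z − 160)/(2·160), giving z² − 160z − 160·200·199 ≤ 0 and hence z ≤ (1/2)[160 + √(25600 + 4·6368000)] = (1/2)[160 + √25497600] ≈ (1/2)(160 + 5049.5148) = 2604.7574.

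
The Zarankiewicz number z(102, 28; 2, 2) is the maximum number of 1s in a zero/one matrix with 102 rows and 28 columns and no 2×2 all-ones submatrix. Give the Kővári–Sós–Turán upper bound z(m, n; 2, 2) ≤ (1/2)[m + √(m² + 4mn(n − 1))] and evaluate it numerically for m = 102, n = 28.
z(102, 28; 2, 2) ≤ (1/2)[102 + √(102² + 4·102·28·27)] = (1/2)[102 + √318852] = 333.3349

Kővári–Sós–Turán: let r_1, ..., r_102 be the row sums and z = Σ r_i the total number of 1s. Each pair of columns can share at most one row with both entries 1 (else a 2×2 all-ones block appears), so Σ_i C(r_i, 2) ≤ C(28, 2) = 378. By convexity Σ_i C(r_i, 2) ≥ 102·C(z/102, 2) = z(z − 102)/(2·102), giving z² − 102z − 102·28·27 ≤ 0 and hence z ≤ (1/2)[102 + √(10404 + 4·77112)] = (1/2)[102 + √318852] ≈ (1/2)(102 + 564.6698) = 333.3349.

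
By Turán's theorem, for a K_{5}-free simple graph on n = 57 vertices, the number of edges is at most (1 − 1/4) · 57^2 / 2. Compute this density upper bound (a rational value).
Turán density bound = (3/4) · 57^2/2 = 9747/8 ≈ 1218.375

Turán's theorem: ex(n, K_{r+1}) is achieved by the complete r-partite Turán graph T(n, r) with parts as balanced as possible, and is at most (1 − 1/r) · n^2/2. For r = 4, n = 57: the density bound is (3/4) · 3249/2 = 9747/8 ≈ 1218.375. The integer-valued extremum is e(T(57, 4)) = 1218, which is strictly less than the density bound 9747/8 since 4 ∤ 57 (the parts of T(57, 4) cannot all be equal).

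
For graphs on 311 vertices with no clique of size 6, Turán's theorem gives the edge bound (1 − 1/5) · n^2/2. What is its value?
Turán density bound = (4/5) · 311^2/2 = 193442/5 ≈ 38688.4

Turán's theorem: ex(n, K_{r+1}) is achieved by the complete r-partite Turán graph T(n, r) with parts as balanced as possible, and is at most (1 − 1/r) · n^2/2. For r = 5, n = 311: the density bound is (4/5) · 96721/2 = 193442/5 ≈ 38688.4. The integer-valued extremum is e(T(311, 5)) = 38688, which is strictly less than the density bound 193442/5 since 5 ∤ 311 (the parts of T(311, 5) cannot all be equal).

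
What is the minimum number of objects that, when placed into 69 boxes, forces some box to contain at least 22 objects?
n = (22 − 1)·69 + 1 = 1450

By the generalised pigeonhole principle, to guarantee some box contains ≥ r objects we need more than (r − 1) · k objects total. Threshold: n = (r − 1) · k + 1. With r = 22 and k = 69: n = 21 · 69 + 1 = 1449 + 1 = 1450. For n = 1449 = 21 · 69, we can put exactly 21 objects in every box, avoiding 22 in any single one — so 1450 is tight.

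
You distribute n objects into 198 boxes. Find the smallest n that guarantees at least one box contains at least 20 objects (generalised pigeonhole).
n = (20 − 1)·198 + 1 = 3763

By the generalised pigeonhole principle, to guarantee some box contains ≥ r objects we need more than (r − 1) · k objects total. Threshold: n = (r − 1) · k + 1. With r = 20 and k = 198: n = 19 · 198 + 1 = 3762 + 1 = 3763. For n = 3762 = 19 · 198, we can put exactly 19 objects in every box, avoiding 20 in any single one — so 3763 is tight.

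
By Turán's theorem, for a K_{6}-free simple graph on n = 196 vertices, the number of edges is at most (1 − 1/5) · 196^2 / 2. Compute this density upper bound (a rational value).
Turán density bound = (4/5) · 196^2/2 = 76832/5 ≈ 15366.4

Turán's theorem: ex(n, K_{r+1}) is achieved by the complete r-partite Turán graph T(n, r) with parts as balanced as possible, and is at most (1 − 1/r) · n^2/2. For r = 5, n = 196: the density bound is (4/5) · 38416/2 = 76832/5 ≈ 15366.4. The integer-valued extremum is e(T(196, 5)) = 15366, which is strictly less than the density bound 76832/5 since 5 ∤ 196 (the parts of T(196, 5) cannot all be equal).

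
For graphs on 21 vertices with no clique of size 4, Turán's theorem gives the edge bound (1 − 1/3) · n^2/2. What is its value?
Turán density bound = (2/3) · 21^2/2 = 147

Turán's theorem: ex(n, K_{r+1}) is achieved by the complete r-partite Turán graph T(n, r) with parts as balanced as possible, and is at most (1 − 1/r) · n^2/2. For r = 3, n = 21: the density bound is (2/3) · 441/2 = 147. Since 3 ∣ 21, the Turán graph T(21, 3) has parts of equal size 7, and its edge count e(T(21, 3)) = 147 attains the density bound exactly.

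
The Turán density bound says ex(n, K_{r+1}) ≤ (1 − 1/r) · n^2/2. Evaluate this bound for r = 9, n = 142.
Turán density bound = (8/9) · 142^2/2 = 80656/9 ≈ 8961.7778

Turán's theorem: ex(n, K_{r+1}) is achieved by the complete r-partite Turán graph T(n, r) with parts as balanced as possible, and is at most (1 − 1/r) · n^2/2. For r = 9, n = 142: the density bound is (8/9) · 20164/2 = 80656/9 ≈ 8961.7778. The integer-valued extremum is e(T(142, 9)) = 8961, which is strictly less than the density bound 80656/9 since 9 ∤ 142 (the parts of T(142, 9) cannot all be equal).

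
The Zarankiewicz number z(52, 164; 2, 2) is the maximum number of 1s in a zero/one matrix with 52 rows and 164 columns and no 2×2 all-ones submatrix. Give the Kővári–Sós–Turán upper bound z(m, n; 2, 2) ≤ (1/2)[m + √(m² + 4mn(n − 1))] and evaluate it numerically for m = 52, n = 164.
z(52, 164; 2, 2) ≤ (1/2)[52 + √(52² + 4·52·164·163)] = (1/2)[52 + √5562960] = 1205.2964

Kővári–Sós–Turán: let r_1, ..., r_52 be the row sums and z = Σ r_i the total number of 1s. Each pair of columns can share at most one row with both entries 1 (else a 2×2 all-ones block appears), so Σ_i C(r_i, 2) ≤ C(164, 2) = 13366. By convexity Σ_i C(r_i, 2) ≥ 52·C(z/52, 2) = z(z − 52)/(2·52), giving z² − 52z − 52·164·163 ≤ 0 and hence z ≤ (1/2)[52 + √(2704 + 4·1390064)] = (1/2)[52 + √5562960] ≈ (1/2)(52 + 2358.5928) = 1205.2964.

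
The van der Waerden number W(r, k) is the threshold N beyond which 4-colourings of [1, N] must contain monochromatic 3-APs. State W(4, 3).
W(4, 3) = 76

This is a classical value, W(4, 3) = 76, established by combining an explicit 4-colouring of {1, ..., 75} with no monochromatic 3-AP (giving the lower bound W(4, 3) > 75) and a finite case analysis / exhaustive computer search showing every 4-colouring of {1, ..., 76} has such an AP.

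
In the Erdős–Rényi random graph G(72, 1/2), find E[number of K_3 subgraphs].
E[# K_3] = C(72, 3) · (1/2)^C(3, 2) = 59640 / 2^3 = 7455

For each 3-subset S of vertices (there are C(72, 3) = 59640 such S), let X_S = 1 if S induces a K_3 (all C(3, 2) = 3 edges present). Then P(X_S = 1) = (1/2)^3 = 1/8. By linearity of expectation, E[# K_3] = C(72, 3) · (1/2)^3 = 59640 / 8 = 7455.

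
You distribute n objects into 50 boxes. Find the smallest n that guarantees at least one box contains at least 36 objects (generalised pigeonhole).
n = (36 − 1)·50 + 1 = 1751

By the generalised pigeonhole principle, to guarantee some box contains ≥ r objects we need more than (r − 1) · k objects total. Threshold: n = (r − 1) · k + 1. With r = 36 and k = 50: n = 35 · 50 + 1 = 1750 + 1 = 1751. For n = 1750 = 35 · 50, we can put exactly 35 objects in every box, avoiding 36 in any single one — so 1751 is tight.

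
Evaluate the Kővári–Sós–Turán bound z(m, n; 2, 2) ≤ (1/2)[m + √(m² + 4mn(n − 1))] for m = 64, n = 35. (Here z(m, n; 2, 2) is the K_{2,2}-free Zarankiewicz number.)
z(64, 35; 2, 2) ≤ (1/2)[64 + √(64² + 4·64·35·34)] = (1/2)[64 + √308736] = 309.8201

Kővári–Sós–Turán: let r_1, ..., r_64 be the row sums and z = Σ r_i the total number of 1s. Each pair of columns can share at most one row with both entries 1 (else a 2×2 all-ones block appears), so Σ_i C(r_i, 2) ≤ C(35, 2) = 595. By convexity Σ_i C(r_i, 2) ≥ 64·C(z/64, 2) = z(z − 64)/(2·64), giving z² − 64z − 64·35·34 ≤ 0 and hence z ≤ (1/2)[64 + √(4096 + 4·76160)] = (1/2)[64 + √308736] ≈ (1/2)(64 + 555.6402) = 309.8201.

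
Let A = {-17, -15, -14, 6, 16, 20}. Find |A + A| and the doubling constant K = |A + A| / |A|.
K = |A + A| / |A| = 21/6 = 7/2

Enumerate A + A = {a + b : a, b ∈ A}. With |A| = 6, there are |A|^2 = 36 ordered sum pairs; collecting distinct values, A + A = {-34, -32, -31, -30, -29, -28, -11, -9, -8, -1, 1, 2, 3, 5, 6, 12, 22, 26, 32, 36, 40}, so |A + A| = 21. Thus K = 21/6 = 7/2. For comparison, the minimum possible |A + A| over all 6-element sets is 2·6 − 1 = 11 (so min K = 11/6), attained only by arithmetic progressions.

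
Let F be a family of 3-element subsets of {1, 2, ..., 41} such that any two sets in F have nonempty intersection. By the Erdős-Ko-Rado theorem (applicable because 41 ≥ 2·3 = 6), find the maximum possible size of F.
max |F| = C(40, 2) = 780

Erdős-Ko-Rado (1961): when n ≥ 2k, max |F| = C(n−1, k−1). The bound is attained by the star {A : i ∈ A} for any fixed i ∈ [n]. Here C(41−1, 3−1) = C(40, 2) = 780.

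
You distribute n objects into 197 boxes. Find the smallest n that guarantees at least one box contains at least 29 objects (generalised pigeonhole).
n = (29 − 1)·197 + 1 = 5517

By the generalised pigeonhole principle, to guarantee some box contains ≥ r objects we need more than (r − 1) · k objects total. Threshold: n = (r − 1) · k + 1. With r = 29 and k = 197: n = 28 · 197 + 1 = 5516 + 1 = 5517. For n = 5516 = 28 · 197, we can put exactly 28 objects in every box, avoiding 29 in any single one — so 5517 is tight.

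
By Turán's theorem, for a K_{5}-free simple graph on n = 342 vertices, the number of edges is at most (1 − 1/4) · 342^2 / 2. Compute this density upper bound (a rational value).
Turán density bound = (3/4) · 342^2/2 = 87723/2 ≈ 43861.5

Turán's theorem: ex(n, K_{r+1}) is achieved by the complete r-partite Turán graph T(n, r) with parts as balanced as possible, and is at most (1 − 1/r) · n^2/2. For r = 4, n = 342: the density bound is (3/4) · 116964/2 = 87723/2 ≈ 43861.5. The integer-valued extremum is e(T(342, 4)) = 43861, which is strictly less than the density bound 87723/2 since 4 ∤ 342 (the parts of T(342, 4) cannot all be equal).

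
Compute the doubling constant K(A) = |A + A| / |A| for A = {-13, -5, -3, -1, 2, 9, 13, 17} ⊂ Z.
K = |A + A| / |A| = 29/8

Enumerate A + A = {a + b : a, b ∈ A}. With |A| = 8, there are |A|^2 = 64 ordered sum pairs; collecting distinct values, A + A = {-26, -18, -16, -14, -11, -10, -8, -6, -4, -3, -2, -1, 0, 1, 4, 6, 8, 10, 11, 12, 14, 15, 16, 18, 19, 22, 26, 30, 34}, so |A + A| = 29. Thus K = 29/8. For comparison, the minimum possible |A + A| over all 8-element sets is 2·8 − 1 = 15 (so min K = 15/8), attained only by arithmetic progressions.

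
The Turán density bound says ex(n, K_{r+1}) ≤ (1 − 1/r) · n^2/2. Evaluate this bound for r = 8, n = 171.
Turán density bound = (7/8) · 171^2/2 = 204687/16 ≈ 12792.9375

Turán's theorem: ex(n, K_{r+1}) is achieved by the complete r-partite Turán graph T(n, r) with parts as balanced as possible, and is at most (1 − 1/r) · n^2/2. For r = 8, n = 171: the density bound is (7/8) · 29241/2 = 204687/16 ≈ 12792.9375. The integer-valued extremum is e(T(171, 8)) = 12792, which is strictly less than the density bound 204687/16 since 8 ∤ 171 (the parts of T(171, 8) cannot all be equal).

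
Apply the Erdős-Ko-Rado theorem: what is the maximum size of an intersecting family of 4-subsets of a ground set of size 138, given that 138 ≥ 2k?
max |F| = C(137, 3) = 419220

Erdős-Ko-Rado (1961): when n ≥ 2k, max |F| = C(n−1, k−1). The bound is attained by the star {A : i ∈ A} for any fixed i ∈ [n]. Here C(138−1, 4−1) = C(137, 3) = 419220.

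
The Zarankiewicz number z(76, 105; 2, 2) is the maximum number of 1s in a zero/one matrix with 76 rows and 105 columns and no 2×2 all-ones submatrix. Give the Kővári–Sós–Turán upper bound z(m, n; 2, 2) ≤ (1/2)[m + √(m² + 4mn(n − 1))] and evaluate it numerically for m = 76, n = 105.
z(76, 105; 2, 2) ≤ (1/2)[76 + √(76² + 4·76·105·104)] = (1/2)[76 + √3325456] = 949.7916

Kővári–Sós–Turán: let r_1, ..., r_76 be the row sums and z = Σ r_i the total number of 1s. Each pair of columns can share at most one row with both entries 1 (else a 2×2 all-ones block appears), so Σ_i C(r_i, 2) ≤ C(105, 2) = 5460. By convexity Σ_i C(r_i, 2) ≥ 76·C(z/76, 2) = z(z − 76)/(2·76), giving z² − 76z − 76·105·104 ≤ 0 and hence z ≤ (1/2)[76 + √(5776 + 4·829920)] = (1/2)[76 + √3325456] ≈ (1/2)(76 + 1823.5833) = 949.7916.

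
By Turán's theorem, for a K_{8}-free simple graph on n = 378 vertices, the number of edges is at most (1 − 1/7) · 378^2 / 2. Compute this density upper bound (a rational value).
Turán density bound = (6/7) · 378^2/2 = 61236

Turán's theorem: ex(n, K_{r+1}) is achieved by the complete r-partite Turán graph T(n, r) with parts as balanced as possible, and is at most (1 − 1/r) · n^2/2. For r = 7, n = 378: the density bound is (6/7) · 142884/2 = 61236. Since 7 ∣ 378, the Turán graph T(378, 7) has parts of equal size 54, and its edge count e(T(378, 7)) = 61236 attains the density bound exactly.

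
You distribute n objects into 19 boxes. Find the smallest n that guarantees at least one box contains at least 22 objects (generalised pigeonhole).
n = (22 − 1)·19 + 1 = 400

By the generalised pigeonhole principle, to guarantee some box contains ≥ r objects we need more than (r − 1) · k objects total. Threshold: n = (r − 1) · k + 1. With r = 22 and k = 19: n = 21 · 19 + 1 = 399 + 1 = 400. For n = 399 = 21 · 19, we can put exactly 21 objects in every box, avoiding 22 in any single one — so 400 is tight.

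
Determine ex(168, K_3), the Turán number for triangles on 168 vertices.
ex(168, K_3) = ⌊168^2/4⌋ = 7056

Mantel (1907): a triangle-free graph on n vertices has at most ⌊n^2/4⌋ edges, with equality for the complete bipartite graph K_{⌊n/2⌋, ⌈n/2⌉}. For n = 168: ⌊168^2/4⌋ = ⌊28224/4⌋ = 7056. The extremal graph is K_{84, 84}, which has 84·84 = 7056 edges.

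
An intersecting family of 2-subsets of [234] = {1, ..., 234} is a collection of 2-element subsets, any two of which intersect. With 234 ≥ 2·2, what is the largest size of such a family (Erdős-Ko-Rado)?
max |F| = C(233, 1) = 233

Erdős-Ko-Rado (1961): when n ≥ 2k, max |F| = C(n−1, k−1). The bound is attained by the star {A : i ∈ A} for any fixed i ∈ [n]. Here C(234−1, 2−1) = C(233, 1) = 233.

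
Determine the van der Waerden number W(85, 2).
W(85, 2) = 85 + 1 = 86

A 2-term AP is any pair of integers, so a monochromatic 2-AP exists iff some colour is used at least twice. With 85 colours, the colouring i ↦ i on {1, ..., 85} uses each colour once, avoiding any monochromatic pair, so W(85, 2) > 85. For {1, ..., 86}, pigeonhole forces two integers of the same colour, which form a monochromatic 2-AP. Hence W(85, 2) = 86.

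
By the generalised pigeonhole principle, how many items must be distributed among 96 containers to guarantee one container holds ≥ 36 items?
n = (36 − 1)·96 + 1 = 3361

By the generalised pigeonhole principle, to guarantee some box contains ≥ r objects we need more than (r − 1) · k objects total. Threshold: n = (r − 1) · k + 1. With r = 36 and k = 96: n = 35 · 96 + 1 = 3360 + 1 = 3361. For n = 3360 = 35 · 96, we can put exactly 35 objects in every box, avoiding 36 in any single one — so 3361 is tight.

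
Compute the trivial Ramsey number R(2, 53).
R(2, 53) = 53

R(2, k) = k for all k ≥ 2: in a 2-colouring of K_k, either some edge is red (a red K_2) or all edges are blue (a blue K_k). And K_{52} coloured all-blue has no blue K_53, so R(2, 53) > 52. Hence R(2, 53) = 53.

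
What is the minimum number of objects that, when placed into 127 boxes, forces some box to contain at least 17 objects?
n = (17 − 1)·127 + 1 = 2033

By the generalised pigeonhole principle, to guarantee some box contains ≥ r objects we need more than (r − 1) · k objects total. Threshold: n = (r − 1) · k + 1. With r = 17 and k = 127: n = 16 · 127 + 1 = 2032 + 1 = 2033. For n = 2032 = 16 · 127, we can put exactly 16 objects in every box, avoiding 17 in any single one — so 2033 is tight.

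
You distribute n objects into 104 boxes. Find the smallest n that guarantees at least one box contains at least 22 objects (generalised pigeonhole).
n = (22 − 1)·104 + 1 = 2185

By the generalised pigeonhole principle, to guarantee some box contains ≥ r objects we need more than (r − 1) · k objects total. Threshold: n = (r − 1) · k + 1. With r = 22 and k = 104: n = 21 · 104 + 1 = 2184 + 1 = 2185. For n = 2184 = 21 · 104, we can put exactly 21 objects in every box, avoiding 22 in any single one — so 2185 is tight.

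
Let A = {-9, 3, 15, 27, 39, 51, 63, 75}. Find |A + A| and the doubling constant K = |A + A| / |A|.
K = |A + A| / |A| = 15/8

Enumerate A + A = {a + b : a, b ∈ A}. With |A| = 8, there are |A|^2 = 64 ordered sum pairs; collecting distinct values, A + A = {-18, -6, 6, 18, 30, 42, 54, 66, 78, 90, 102, 114, 126, 138, 150}, so |A + A| = 15. Thus K = 15/8. Here |A + A| = 2|A| − 1 = 15, the minimum possible — so K = 15/8 is minimal, which holds iff A is an arithmetic progression.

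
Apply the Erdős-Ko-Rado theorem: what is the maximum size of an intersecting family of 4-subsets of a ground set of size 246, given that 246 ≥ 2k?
max |F| = C(245, 3) = 2421090

Erdős-Ko-Rado (1961): when n ≥ 2k, max |F| = C(n−1, k−1). The bound is attained by the star {A : i ∈ A} for any fixed i ∈ [n]. Here C(246−1, 4−1) = C(245, 3) = 2421090.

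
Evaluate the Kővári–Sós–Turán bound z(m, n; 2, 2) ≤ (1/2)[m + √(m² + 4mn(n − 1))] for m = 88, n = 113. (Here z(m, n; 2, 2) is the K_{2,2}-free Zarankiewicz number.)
z(88, 113; 2, 2) ≤ (1/2)[88 + √(88² + 4·88·113·112)] = (1/2)[88 + √4462656] = 1100.25

Kővári–Sós–Turán: let r_1, ..., r_88 be the row sums and z = Σ r_i the total number of 1s. Each pair of columns can share at most one row with both entries 1 (else a 2×2 all-ones block appears), so Σ_i C(r_i, 2) ≤ C(113, 2) = 6328. By convexity Σ_i C(r_i, 2) ≥ 88·C(z/88, 2) = z(z − 88)/(2·88), giving z² − 88z − 88·113·112 ≤ 0 and hence z ≤ (1/2)[88 + √(7744 + 4·1113728)] = (1/2)[88 + √4462656] ≈ (1/2)(88 + 2112.4999) = 1100.25.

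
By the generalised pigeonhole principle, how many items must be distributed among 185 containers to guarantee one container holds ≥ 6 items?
n = (6 − 1)·185 + 1 = 926

By the generalised pigeonhole principle, to guarantee some box contains ≥ r objects we need more than (r − 1) · k objects total. Threshold: n = (r − 1) · k + 1. With r = 6 and k = 185: n = 5 · 185 + 1 = 925 + 1 = 926. For n = 925 = 5 · 185, we can put exactly 5 objects in every box, avoiding 6 in any single one — so 926 is tight.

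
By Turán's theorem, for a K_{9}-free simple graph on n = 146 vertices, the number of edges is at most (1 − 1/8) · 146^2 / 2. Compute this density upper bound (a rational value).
Turán density bound = (7/8) · 146^2/2 = 37303/4 ≈ 9325.75

Turán's theorem: ex(n, K_{r+1}) is achieved by the complete r-partite Turán graph T(n, r) with parts as balanced as possible, and is at most (1 − 1/r) · n^2/2. For r = 8, n = 146: the density bound is (7/8) · 21316/2 = 37303/4 ≈ 9325.75. The integer-valued extremum is e(T(146, 8)) = 9325, which is strictly less than the density bound 37303/4 since 8 ∤ 146 (the parts of T(146, 8) cannot all be equal).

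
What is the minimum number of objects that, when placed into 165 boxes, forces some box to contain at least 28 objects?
n = (28 − 1)·165 + 1 = 4456

By the generalised pigeonhole principle, to guarantee some box contains ≥ r objects we need more than (r − 1) · k objects total. Threshold: n = (r − 1) · k + 1. With r = 28 and k = 165: n = 27 · 165 + 1 = 4455 + 1 = 4456. For n = 4455 = 27 · 165, we can put exactly 27 objects in every box, avoiding 28 in any single one — so 4456 is tight.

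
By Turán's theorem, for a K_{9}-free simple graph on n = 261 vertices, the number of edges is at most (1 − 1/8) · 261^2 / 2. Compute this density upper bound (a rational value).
Turán density bound = (7/8) · 261^2/2 = 476847/16 ≈ 29802.9375

Turán's theorem: ex(n, K_{r+1}) is achieved by the complete r-partite Turán graph T(n, r) with parts as balanced as possible, and is at most (1 − 1/r) · n^2/2. For r = 8, n = 261: the density bound is (7/8) · 68121/2 = 476847/16 ≈ 29802.9375. The integer-valued extremum is e(T(261, 8)) = 29802, which is strictly less than the density bound 476847/16 since 8 ∤ 261 (the parts of T(261, 8) cannot all be equal).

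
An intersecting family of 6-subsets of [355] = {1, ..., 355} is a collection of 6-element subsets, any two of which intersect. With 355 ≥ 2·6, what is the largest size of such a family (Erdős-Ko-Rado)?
max |F| = C(354, 5) = 45031306320

The Erdős-Ko-Rado theorem states: for n ≥ 2k, an intersecting family of k-subsets of an n-element set has size at most C(n − 1, k − 1), with equality for 'star' families {A ⊆ [n] : |A| = k, i ∈ A} (fix an element i). For n = 355, k = 6: C(354, 5) = 45031306320.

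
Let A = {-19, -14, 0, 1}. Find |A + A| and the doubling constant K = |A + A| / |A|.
K = |A + A| / |A| = 10/4 = 5/2

Enumerate A + A = {a + b : a, b ∈ A}. With |A| = 4, there are |A|^2 = 16 ordered sum pairs; collecting distinct values, A + A = {-38, -33, -28, -19, -18, -14, -13, 0, 1, 2}, so |A + A| = 10. Thus K = 10/4 = 5/2. For comparison, the minimum possible |A + A| over all 4-element sets is 2·4 − 1 = 7 (so min K = 7/4), attained only by arithmetic progressions.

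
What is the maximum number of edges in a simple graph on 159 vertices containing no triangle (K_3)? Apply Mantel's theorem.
ex(159, K_3) = ⌊159^2/4⌋ = 6320

Mantel (1907): a triangle-free graph on n vertices has at most ⌊n^2/4⌋ edges, with equality for the complete bipartite graph K_{⌊n/2⌋, ⌈n/2⌉}. For n = 159: ⌊159^2/4⌋ = ⌊25281/4⌋ = 6320. The extremal graph is K_{79, 80}, which has 79·80 = 6320 edges.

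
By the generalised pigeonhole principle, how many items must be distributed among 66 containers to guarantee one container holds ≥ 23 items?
n = (23 − 1)·66 + 1 = 1453

By the generalised pigeonhole principle, to guarantee some box contains ≥ r objects we need more than (r − 1) · k objects total. Threshold: n = (r − 1) · k + 1. With r = 23 and k = 66: n = 22 · 66 + 1 = 1452 + 1 = 1453. For n = 1452 = 22 · 66, we can put exactly 22 objects in every box, avoiding 23 in any single one — so 1453 is tight.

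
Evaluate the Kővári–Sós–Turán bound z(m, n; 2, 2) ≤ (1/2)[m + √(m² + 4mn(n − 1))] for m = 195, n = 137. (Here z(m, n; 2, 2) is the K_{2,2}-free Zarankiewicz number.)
z(195, 137; 2, 2) ≤ (1/2)[195 + √(195² + 4·195·137·136)] = (1/2)[195 + √14570985] = 2006.098

Kővári–Sós–Turán: let r_1, ..., r_195 be the row sums and z = Σ r_i the total number of 1s. Each pair of columns can share at most one row with both entries 1 (else a 2×2 all-ones block appears), so Σ_i C(r_i, 2) ≤ C(137, 2) = 9316. By convexity Σ_i C(r_i, 2) ≥ 195·C(z/195, 2) = z(z − 195)/(2·195), giving z² − 195z − 195·137·136 ≤ 0 and hence z ≤ (1/2)[195 + √(38025 + 4·3633240)] = (1/2)[195 + √14570985] ≈ (1/2)(195 + 3817.196) = 2006.098.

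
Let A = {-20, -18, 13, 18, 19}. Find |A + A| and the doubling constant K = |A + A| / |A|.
K = |A + A| / |A| = 15/5 = 3

Enumerate A + A = {a + b : a, b ∈ A}. With |A| = 5, there are |A|^2 = 25 ordered sum pairs; collecting distinct values, A + A = {-40, -38, -36, -7, -5, -2, -1, 0, 1, 26, 31, 32, 36, 37, 38}, so |A + A| = 15. Thus K = 15/5 = 3. For comparison, the minimum possible |A + A| over all 5-element sets is 2·5 − 1 = 9 (so min K = 9/5), attained only by arithmetic progressions.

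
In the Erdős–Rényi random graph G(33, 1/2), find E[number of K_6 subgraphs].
E[# K_6] = C(33, 6) · (1/2)^C(6, 2) = 1107568 / 2^15 = 69223/2048 ≈ 33.800293

For each 6-subset S of vertices (there are C(33, 6) = 1107568 such S), let X_S = 1 if S induces a K_6 (all C(6, 2) = 15 edges present). Then P(X_S = 1) = (1/2)^15 = 1/32768. By linearity of expectation, E[# K_6] = C(33, 6) · (1/2)^15 = 1107568 / 32768 = 69223/2048 ≈ 33.800293.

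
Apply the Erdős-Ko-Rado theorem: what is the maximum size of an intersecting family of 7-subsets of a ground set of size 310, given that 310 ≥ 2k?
max |F| = C(309, 6) = 1151356784424

The Erdős-Ko-Rado theorem states: for n ≥ 2k, an intersecting family of k-subsets of an n-element set has size at most C(n − 1, k − 1), with equality for 'star' families {A ⊆ [n] : |A| = k, i ∈ A} (fix an element i). For n = 310, k = 7: C(309, 6) = 1151356784424.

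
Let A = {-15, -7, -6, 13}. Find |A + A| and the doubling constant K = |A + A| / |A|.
K = |A + A| / |A| = 10/4 = 5/2

Enumerate A + A = {a + b : a, b ∈ A}. With |A| = 4, there are |A|^2 = 16 ordered sum pairs; collecting distinct values, A + A = {-30, -22, -21, -14, -13, -12, -2, 6, 7, 26}, so |A + A| = 10. Thus K = 10/4 = 5/2. For comparison, the minimum possible |A + A| over all 4-element sets is 2·4 − 1 = 7 (so min K = 7/4), attained only by arithmetic progressions.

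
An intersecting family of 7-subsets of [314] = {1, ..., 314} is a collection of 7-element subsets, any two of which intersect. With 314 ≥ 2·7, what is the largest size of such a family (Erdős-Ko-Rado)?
max |F| = C(313, 6) = 1244508060796

The Erdős-Ko-Rado theorem states: for n ≥ 2k, an intersecting family of k-subsets of an n-element set has size at most C(n − 1, k − 1), with equality for 'star' families {A ⊆ [n] : |A| = k, i ∈ A} (fix an element i). For n = 314, k = 7: C(313, 6) = 1244508060796.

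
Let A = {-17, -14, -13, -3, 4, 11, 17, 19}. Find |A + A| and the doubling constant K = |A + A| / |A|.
K = |A + A| / |A| = 34/8 = 17/4

Enumerate A + A = {a + b : a, b ∈ A}. With |A| = 8, there are |A|^2 = 64 ordered sum pairs; collecting distinct values, A + A = {-34, -31, -30, -28, -27, -26, -20, -17, -16, -13, -10, -9, -6, -3, -2, 0, 1, 2, 3, 4, 5, 6, 8, 14, 15, 16, 21, 22, 23, 28, 30, 34, 36, 38}, so |A + A| = 34. Thus K = 34/8 = 17/4. For comparison, the minimum possible |A + A| over all 8-element sets is 2·8 − 1 = 15 (so min K = 15/8), attained only by arithmetic progressions.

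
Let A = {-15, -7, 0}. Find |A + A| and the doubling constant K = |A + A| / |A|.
K = |A + A| / |A| = 6/3 = 2

Enumerate A + A = {a + b : a, b ∈ A}. With |A| = 3, there are |A|^2 = 9 ordered sum pairs; collecting distinct values, A + A = {-30, -22, -15, -14, -7, 0}, so |A + A| = 6. Thus K = 6/3 = 2. For comparison, the minimum possible |A + A| over all 3-element sets is 2·3 − 1 = 5 (so min K = 5/3), attained only by arithmetic progressions.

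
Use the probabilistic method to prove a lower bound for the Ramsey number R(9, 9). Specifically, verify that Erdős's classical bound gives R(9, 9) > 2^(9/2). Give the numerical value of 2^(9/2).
2^(9/2) = 22.6274; so R(9, 9) > 22.6274

Colour each edge of K_n uniformly at random with red/blue. The expected number of monochromatic K_9 is C(n, 9) · 2 · 2^(−C(9,2)). If C(n, 9) · 2^(1 − C(9,2)) < 1, then with positive probability no monochromatic K_9 exists, so R(9, 9) > n. The standard estimate C(n, 9) ≤ n^9/9! shows this inequality holds whenever n ≤ 2^(9/2) (since 9! · 2^(C(9,2) − 1) > 2^(9^2/2) ≥ n^9). Hence R(9, 9) > 2^(9/2) = 22.6274.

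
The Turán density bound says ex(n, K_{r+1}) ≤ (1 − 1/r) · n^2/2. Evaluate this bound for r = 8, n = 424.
Turán density bound = (7/8) · 424^2/2 = 78652

Turán's theorem: ex(n, K_{r+1}) is achieved by the complete r-partite Turán graph T(n, r) with parts as balanced as possible, and is at most (1 − 1/r) · n^2/2. For r = 8, n = 424: the density bound is (7/8) · 179776/2 = 78652. Since 8 ∣ 424, the Turán graph T(424, 8) has parts of equal size 53, and its edge count e(T(424, 8)) = 78652 attains the density bound exactly.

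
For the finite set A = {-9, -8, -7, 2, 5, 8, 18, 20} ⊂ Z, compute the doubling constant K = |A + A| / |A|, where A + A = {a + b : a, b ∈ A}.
K = |A + A| / |A| = 31/8

Enumerate A + A = {a + b : a, b ∈ A}. With |A| = 8, there are |A|^2 = 64 ordered sum pairs; collecting distinct values, A + A = {-18, -17, -16, -15, -14, -7, -6, -5, -4, -3, -2, -1, 0, 1, 4, 7, 9, 10, 11, 12, 13, 16, 20, 22, 23, 25, 26, 28, 36, 38, 40}, so |A + A| = 31. Thus K = 31/8. For comparison, the minimum possible |A + A| over all 8-element sets is 2·8 − 1 = 15 (so min K = 15/8), attained only by arithmetic progressions.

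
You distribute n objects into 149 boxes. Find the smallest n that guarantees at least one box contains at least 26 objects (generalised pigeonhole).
n = (26 − 1)·149 + 1 = 3726

By the generalised pigeonhole principle, to guarantee some box contains ≥ r objects we need more than (r − 1) · k objects total. Threshold: n = (r − 1) · k + 1. With r = 26 and k = 149: n = 25 · 149 + 1 = 3725 + 1 = 3726. For n = 3725 = 25 · 149, we can put exactly 25 objects in every box, avoiding 26 in any single one — so 3726 is tight.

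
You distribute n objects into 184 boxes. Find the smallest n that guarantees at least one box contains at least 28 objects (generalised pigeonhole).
n = (28 − 1)·184 + 1 = 4969

By the generalised pigeonhole principle, to guarantee some box contains ≥ r objects we need more than (r − 1) · k objects total. Threshold: n = (r − 1) · k + 1. With r = 28 and k = 184: n = 27 · 184 + 1 = 4968 + 1 = 4969. For n = 4968 = 27 · 184, we can put exactly 27 objects in every box, avoiding 28 in any single one — so 4969 is tight.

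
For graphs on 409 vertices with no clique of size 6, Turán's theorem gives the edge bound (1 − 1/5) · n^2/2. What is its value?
Turán density bound = (4/5) · 409^2/2 = 334562/5 ≈ 66912.4

Turán's theorem: ex(n, K_{r+1}) is achieved by the complete r-partite Turán graph T(n, r) with parts as balanced as possible, and is at most (1 − 1/r) · n^2/2. For r = 5, n = 409: the density bound is (4/5) · 167281/2 = 334562/5 ≈ 66912.4. The integer-valued extremum is e(T(409, 5)) = 66912, which is strictly less than the density bound 334562/5 since 5 ∤ 409 (the parts of T(409, 5) cannot all be equal).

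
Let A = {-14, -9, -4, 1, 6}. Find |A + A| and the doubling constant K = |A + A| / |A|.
K = |A + A| / |A| = 9/5

Enumerate A + A = {a + b : a, b ∈ A}. With |A| = 5, there are |A|^2 = 25 ordered sum pairs; collecting distinct values, A + A = {-28, -23, -18, -13, -8, -3, 2, 7, 12}, so |A + A| = 9. Thus K = 9/5. Here |A + A| = 2|A| − 1 = 9, the minimum possible — so K = 9/5 is minimal, which holds iff A is an arithmetic progression.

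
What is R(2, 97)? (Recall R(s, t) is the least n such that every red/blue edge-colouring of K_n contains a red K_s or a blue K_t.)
R(2, 97) = 97

R(2, k) = k for all k ≥ 2: in a 2-colouring of K_k, either some edge is red (a red K_2) or all edges are blue (a blue K_k). And K_{96} coloured all-blue has no blue K_97, so R(2, 97) > 96. Hence R(2, 97) = 97.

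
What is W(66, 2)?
W(66, 2) = 66 + 1 = 67

A 2-term AP is any pair of integers, so a monochromatic 2-AP exists iff some colour is used at least twice. With 66 colours, the colouring i ↦ i on {1, ..., 66} uses each colour once, avoiding any monochromatic pair, so W(66, 2) > 66. For {1, ..., 67}, pigeonhole forces two integers of the same colour, which form a monochromatic 2-AP. Hence W(66, 2) = 67.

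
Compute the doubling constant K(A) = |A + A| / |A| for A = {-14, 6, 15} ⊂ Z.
K = |A + A| / |A| = 6/3 = 2

Enumerate A + A = {a + b : a, b ∈ A}. With |A| = 3, there are |A|^2 = 9 ordered sum pairs; collecting distinct values, A + A = {-28, -8, 1, 12, 21, 30}, so |A + A| = 6. Thus K = 6/3 = 2. For comparison, the minimum possible |A + A| over all 3-element sets is 2·3 − 1 = 5 (so min K = 5/3), attained only by arithmetic progressions.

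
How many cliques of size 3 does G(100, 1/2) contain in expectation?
E[# K_3] = C(100, 3) · (1/2)^C(3, 2) = 161700 / 2^3 = 40425/2 = 20212.5

For each 3-subset S of vertices (there are C(100, 3) = 161700 such S), let X_S = 1 if S induces a K_3 (all C(3, 2) = 3 edges present). Then P(X_S = 1) = (1/2)^3 = 1/8. By linearity of expectation, E[# K_3] = C(100, 3) · (1/2)^3 = 161700 / 8 = 40425/2 = 20212.5.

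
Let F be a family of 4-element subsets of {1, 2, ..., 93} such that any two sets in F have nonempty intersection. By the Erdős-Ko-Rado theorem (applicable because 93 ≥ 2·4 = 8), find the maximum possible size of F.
max |F| = C(92, 3) = 125580

The Erdős-Ko-Rado theorem states: for n ≥ 2k, an intersecting family of k-subsets of an n-element set has size at most C(n − 1, k − 1), with equality for 'star' families {A ⊆ [n] : |A| = k, i ∈ A} (fix an element i). For n = 93, k = 4: C(92, 3) = 125580.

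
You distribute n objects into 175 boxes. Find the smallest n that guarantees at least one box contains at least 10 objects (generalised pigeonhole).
n = (10 − 1)·175 + 1 = 1576

By the generalised pigeonhole principle, to guarantee some box contains ≥ r objects we need more than (r − 1) · k objects total. Threshold: n = (r − 1) · k + 1. With r = 10 and k = 175: n = 9 · 175 + 1 = 1575 + 1 = 1576. For n = 1575 = 9 · 175, we can put exactly 9 objects in every box, avoiding 10 in any single one — so 1576 is tight.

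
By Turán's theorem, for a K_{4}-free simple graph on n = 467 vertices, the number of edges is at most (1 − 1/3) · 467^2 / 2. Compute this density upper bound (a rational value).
Turán density bound = (2/3) · 467^2/2 = 218089/3 ≈ 72696.3333

Turán's theorem: ex(n, K_{r+1}) is achieved by the complete r-partite Turán graph T(n, r) with parts as balanced as possible, and is at most (1 − 1/r) · n^2/2. For r = 3, n = 467: the density bound is (2/3) · 218089/2 = 218089/3 ≈ 72696.3333. The integer-valued extremum is e(T(467, 3)) = 72696, which is strictly less than the density bound 218089/3 since 3 ∤ 467 (the parts of T(467, 3) cannot all be equal).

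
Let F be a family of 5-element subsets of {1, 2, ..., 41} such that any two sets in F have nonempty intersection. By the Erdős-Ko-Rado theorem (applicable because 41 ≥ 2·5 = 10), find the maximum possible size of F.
max |F| = C(40, 4) = 91390

The Erdős-Ko-Rado theorem states: for n ≥ 2k, an intersecting family of k-subsets of an n-element set has size at most C(n − 1, k − 1), with equality for 'star' families {A ⊆ [n] : |A| = k, i ∈ A} (fix an element i). For n = 41, k = 5: C(40, 4) = 91390.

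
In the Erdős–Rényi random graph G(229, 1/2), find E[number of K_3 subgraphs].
E[# K_3] = C(229, 3) · (1/2)^C(3, 2) = 1975354 / 2^3 = 987677/4 = 246919.25

For each 3-subset S of vertices (there are C(229, 3) = 1975354 such S), let X_S = 1 if S induces a K_3 (all C(3, 2) = 3 edges present). Then P(X_S = 1) = (1/2)^3 = 1/8. By linearity of expectation, E[# K_3] = C(229, 3) · (1/2)^3 = 1975354 / 8 = 987677/4 = 246919.25.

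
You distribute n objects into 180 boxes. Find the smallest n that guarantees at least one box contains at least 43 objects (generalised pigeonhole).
n = (43 − 1)·180 + 1 = 7561

By the generalised pigeonhole principle, to guarantee some box contains ≥ r objects we need more than (r − 1) · k objects total. Threshold: n = (r − 1) · k + 1. With r = 43 and k = 180: n = 42 · 180 + 1 = 7560 + 1 = 7561. For n = 7560 = 42 · 180, we can put exactly 42 objects in every box, avoiding 43 in any single one — so 7561 is tight.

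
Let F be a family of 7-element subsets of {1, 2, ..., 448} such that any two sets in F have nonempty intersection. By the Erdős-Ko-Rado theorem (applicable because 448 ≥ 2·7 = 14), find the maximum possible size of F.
max |F| = C(447, 6) = 10712204676433

Erdős-Ko-Rado (1961): when n ≥ 2k, max |F| = C(n−1, k−1). The bound is attained by the star {A : i ∈ A} for any fixed i ∈ [n]. Here C(448−1, 7−1) = C(447, 6) = 10712204676433.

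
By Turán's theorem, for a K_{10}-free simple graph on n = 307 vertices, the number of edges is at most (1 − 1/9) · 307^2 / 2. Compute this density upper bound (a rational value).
Turán density bound = (8/9) · 307^2/2 = 376996/9 ≈ 41888.4444

Turán's theorem: ex(n, K_{r+1}) is achieved by the complete r-partite Turán graph T(n, r) with parts as balanced as possible, and is at most (1 − 1/r) · n^2/2. For r = 9, n = 307: the density bound is (8/9) · 94249/2 = 376996/9 ≈ 41888.4444. The integer-valued extremum is e(T(307, 9)) = 41888, which is strictly less than the density bound 376996/9 since 9 ∤ 307 (the parts of T(307, 9) cannot all be equal).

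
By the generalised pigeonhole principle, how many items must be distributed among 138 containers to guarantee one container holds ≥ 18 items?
n = (18 − 1)·138 + 1 = 2347

By the generalised pigeonhole principle, to guarantee some box contains ≥ r objects we need more than (r − 1) · k objects total. Threshold: n = (r − 1) · k + 1. With r = 18 and k = 138: n = 17 · 138 + 1 = 2346 + 1 = 2347. For n = 2346 = 17 · 138, we can put exactly 17 objects in every box, avoiding 18 in any single one — so 2347 is tight.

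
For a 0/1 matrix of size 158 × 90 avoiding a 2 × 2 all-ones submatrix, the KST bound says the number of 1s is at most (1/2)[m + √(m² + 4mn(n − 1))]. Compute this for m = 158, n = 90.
z(158, 90; 2, 2) ≤ (1/2)[158 + √(158² + 4·158·90·89)] = (1/2)[158 + √5087284] = 1206.7504

Kővári–Sós–Turán: let r_1, ..., r_158 be the row sums and z = Σ r_i the total number of 1s. Each pair of columns can share at most one row with both entries 1 (else a 2×2 all-ones block appears), so Σ_i C(r_i, 2) ≤ C(90, 2) = 4005. By convexity Σ_i C(r_i, 2) ≥ 158·C(z/158, 2) = z(z − 158)/(2·158), giving z² − 158z − 158·90·89 ≤ 0 and hence z ≤ (1/2)[158 + √(24964 + 4·1265580)] = (1/2)[158 + √5087284] ≈ (1/2)(158 + 2255.5008) = 1206.7504.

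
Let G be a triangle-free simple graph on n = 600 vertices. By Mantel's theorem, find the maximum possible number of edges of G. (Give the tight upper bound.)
ex(600, K_3) = ⌊600^2/4⌋ = 90000

Mantel (1907): a triangle-free graph on n vertices has at most ⌊n^2/4⌋ edges, with equality for the complete bipartite graph K_{⌊n/2⌋, ⌈n/2⌉}. For n = 600: ⌊600^2/4⌋ = ⌊360000/4⌋ = 90000. The extremal graph is K_{300, 300}, which has 300·300 = 90000 edges.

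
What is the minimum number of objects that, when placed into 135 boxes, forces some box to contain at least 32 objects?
n = (32 − 1)·135 + 1 = 4186

By the generalised pigeonhole principle, to guarantee some box contains ≥ r objects we need more than (r − 1) · k objects total. Threshold: n = (r − 1) · k + 1. With r = 32 and k = 135: n = 31 · 135 + 1 = 4185 + 1 = 4186. For n = 4185 = 31 · 135, we can put exactly 31 objects in every box, avoiding 32 in any single one — so 4186 is tight.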